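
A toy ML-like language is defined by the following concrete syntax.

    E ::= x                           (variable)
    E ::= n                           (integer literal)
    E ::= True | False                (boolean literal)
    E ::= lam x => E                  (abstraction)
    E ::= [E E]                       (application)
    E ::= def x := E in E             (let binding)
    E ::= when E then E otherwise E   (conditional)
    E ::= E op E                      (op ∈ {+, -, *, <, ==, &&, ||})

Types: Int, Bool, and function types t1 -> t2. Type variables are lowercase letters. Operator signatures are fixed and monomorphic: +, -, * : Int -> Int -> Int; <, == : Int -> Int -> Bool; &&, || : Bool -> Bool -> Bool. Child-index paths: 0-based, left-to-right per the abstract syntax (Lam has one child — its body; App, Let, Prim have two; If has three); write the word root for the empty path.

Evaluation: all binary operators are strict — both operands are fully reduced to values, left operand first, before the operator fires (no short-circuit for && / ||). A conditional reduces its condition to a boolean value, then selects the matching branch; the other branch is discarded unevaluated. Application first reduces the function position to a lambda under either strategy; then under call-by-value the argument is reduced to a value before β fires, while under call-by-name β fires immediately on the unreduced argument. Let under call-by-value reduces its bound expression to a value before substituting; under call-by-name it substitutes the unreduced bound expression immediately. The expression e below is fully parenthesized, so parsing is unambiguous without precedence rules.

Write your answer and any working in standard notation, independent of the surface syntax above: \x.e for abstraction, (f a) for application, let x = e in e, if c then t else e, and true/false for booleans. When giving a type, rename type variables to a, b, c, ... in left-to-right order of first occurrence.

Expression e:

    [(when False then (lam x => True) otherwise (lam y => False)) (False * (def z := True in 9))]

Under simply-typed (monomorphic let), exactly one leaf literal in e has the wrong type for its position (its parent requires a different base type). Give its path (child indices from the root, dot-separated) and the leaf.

Answer: 1.0 : false

Trace:
  unify Bool ~ Bool
\x._ : a -> Bool
\y._ : b -> Bool
  unify a -> Bool ~ b -> Bool
  unify a ~ b
  unify Bool ~ Bool
  unify Bool ~ Int
  FAIL: mismatch Bool ~ Int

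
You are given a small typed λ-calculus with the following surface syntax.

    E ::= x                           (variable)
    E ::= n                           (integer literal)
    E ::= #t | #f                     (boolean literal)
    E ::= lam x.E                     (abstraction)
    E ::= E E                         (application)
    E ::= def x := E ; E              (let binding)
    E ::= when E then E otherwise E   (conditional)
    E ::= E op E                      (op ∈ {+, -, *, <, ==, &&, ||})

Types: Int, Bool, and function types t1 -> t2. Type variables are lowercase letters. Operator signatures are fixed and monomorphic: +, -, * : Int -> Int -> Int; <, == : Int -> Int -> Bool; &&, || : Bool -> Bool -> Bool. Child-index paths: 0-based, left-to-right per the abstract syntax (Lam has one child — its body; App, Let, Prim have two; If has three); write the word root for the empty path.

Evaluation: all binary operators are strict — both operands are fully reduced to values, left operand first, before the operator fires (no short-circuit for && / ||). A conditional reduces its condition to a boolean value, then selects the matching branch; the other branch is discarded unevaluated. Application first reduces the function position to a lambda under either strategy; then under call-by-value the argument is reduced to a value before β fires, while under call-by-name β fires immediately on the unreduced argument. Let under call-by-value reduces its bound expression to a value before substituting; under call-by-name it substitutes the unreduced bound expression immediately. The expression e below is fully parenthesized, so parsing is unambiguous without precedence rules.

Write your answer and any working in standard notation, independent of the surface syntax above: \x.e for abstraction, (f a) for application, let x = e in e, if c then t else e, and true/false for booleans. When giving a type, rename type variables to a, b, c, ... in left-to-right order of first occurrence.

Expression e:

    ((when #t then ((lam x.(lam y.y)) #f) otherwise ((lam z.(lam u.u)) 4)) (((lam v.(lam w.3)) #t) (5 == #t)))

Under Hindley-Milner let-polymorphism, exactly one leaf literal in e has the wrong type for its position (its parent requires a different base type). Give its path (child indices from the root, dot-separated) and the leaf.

Derivation:
  unify Bool ~ Bool
y : b
\y._ : b -> b
\x._ : a -> b -> b
  unify a -> b -> b ~ Bool -> c
  unify a ~ Bool
  unify b -> b ~ c
_ _ : b -> b
u : e
\u._ : e -> e
\z._ : d -> e -> e
  unify d -> e -> e ~ Int -> f
  unify d ~ Int
  unify e -> e ~ f
_ _ : e -> e
  unify b -> b ~ e -> e
  unify b ~ e
  unify e ~ e
\w._ : h -> Int
\v._ : g -> h -> Int
  unify g -> h -> Int ~ Bool -> i
  unify g ~ Bool
  unify h -> Int ~ i
_ _ : h -> Int
  unify Int ~ Int
  unify Bool ~ Int
  FAIL: mismatch Bool ~ Int

Answer: 1.1.1 : true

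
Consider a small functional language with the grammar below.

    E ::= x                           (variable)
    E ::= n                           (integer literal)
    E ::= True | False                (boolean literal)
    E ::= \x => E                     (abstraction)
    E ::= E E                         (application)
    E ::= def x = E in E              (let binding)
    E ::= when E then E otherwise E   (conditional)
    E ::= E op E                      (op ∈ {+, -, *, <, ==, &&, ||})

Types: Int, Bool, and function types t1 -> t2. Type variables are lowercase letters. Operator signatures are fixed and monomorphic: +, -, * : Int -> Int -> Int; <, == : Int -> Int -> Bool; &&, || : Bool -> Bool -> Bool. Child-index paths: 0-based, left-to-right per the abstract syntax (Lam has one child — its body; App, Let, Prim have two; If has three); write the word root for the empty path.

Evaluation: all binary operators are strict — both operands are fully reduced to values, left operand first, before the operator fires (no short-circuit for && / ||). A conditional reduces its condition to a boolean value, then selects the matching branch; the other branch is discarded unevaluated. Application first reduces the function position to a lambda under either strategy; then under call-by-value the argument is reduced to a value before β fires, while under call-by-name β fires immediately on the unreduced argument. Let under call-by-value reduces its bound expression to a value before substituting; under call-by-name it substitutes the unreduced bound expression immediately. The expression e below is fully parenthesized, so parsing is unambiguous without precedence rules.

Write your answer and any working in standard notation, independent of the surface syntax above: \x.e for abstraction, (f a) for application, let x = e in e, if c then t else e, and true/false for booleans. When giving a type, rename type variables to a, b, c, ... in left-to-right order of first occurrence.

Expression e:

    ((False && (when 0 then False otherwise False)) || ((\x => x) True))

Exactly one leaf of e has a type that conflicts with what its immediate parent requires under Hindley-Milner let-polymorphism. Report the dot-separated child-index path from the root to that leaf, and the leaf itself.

Answer: 0.1.0 : 0

Trace:
  unify Bool ~ Bool
  unify Int ~ Bool
  FAIL: mismatch Int ~ Bool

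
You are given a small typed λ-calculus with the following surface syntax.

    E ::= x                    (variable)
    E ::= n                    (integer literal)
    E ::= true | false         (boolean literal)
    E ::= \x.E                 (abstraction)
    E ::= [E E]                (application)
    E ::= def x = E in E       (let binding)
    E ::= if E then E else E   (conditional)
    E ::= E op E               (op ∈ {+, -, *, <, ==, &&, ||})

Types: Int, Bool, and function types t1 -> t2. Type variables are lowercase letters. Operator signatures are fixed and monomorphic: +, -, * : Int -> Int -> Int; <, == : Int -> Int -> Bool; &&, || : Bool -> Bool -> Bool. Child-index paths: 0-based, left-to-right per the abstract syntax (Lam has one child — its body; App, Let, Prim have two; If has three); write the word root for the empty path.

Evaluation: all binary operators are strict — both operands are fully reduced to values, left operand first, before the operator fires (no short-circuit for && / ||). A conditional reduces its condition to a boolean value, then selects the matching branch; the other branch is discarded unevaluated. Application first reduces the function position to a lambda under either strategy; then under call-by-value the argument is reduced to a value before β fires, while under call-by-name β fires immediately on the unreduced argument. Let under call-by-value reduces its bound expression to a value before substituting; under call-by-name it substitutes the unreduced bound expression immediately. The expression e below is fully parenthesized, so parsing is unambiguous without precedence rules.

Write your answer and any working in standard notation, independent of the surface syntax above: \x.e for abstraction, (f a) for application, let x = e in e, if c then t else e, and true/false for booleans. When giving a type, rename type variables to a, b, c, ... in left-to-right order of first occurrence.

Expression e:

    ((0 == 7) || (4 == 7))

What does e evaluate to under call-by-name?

Answer: false

Working:
step 0: ((0 == 7) || (4 == 7))
step 1: [delta@0] (false || (4 == 7))
step 2: [delta@1] (false || false)
step 3: [delta@root] false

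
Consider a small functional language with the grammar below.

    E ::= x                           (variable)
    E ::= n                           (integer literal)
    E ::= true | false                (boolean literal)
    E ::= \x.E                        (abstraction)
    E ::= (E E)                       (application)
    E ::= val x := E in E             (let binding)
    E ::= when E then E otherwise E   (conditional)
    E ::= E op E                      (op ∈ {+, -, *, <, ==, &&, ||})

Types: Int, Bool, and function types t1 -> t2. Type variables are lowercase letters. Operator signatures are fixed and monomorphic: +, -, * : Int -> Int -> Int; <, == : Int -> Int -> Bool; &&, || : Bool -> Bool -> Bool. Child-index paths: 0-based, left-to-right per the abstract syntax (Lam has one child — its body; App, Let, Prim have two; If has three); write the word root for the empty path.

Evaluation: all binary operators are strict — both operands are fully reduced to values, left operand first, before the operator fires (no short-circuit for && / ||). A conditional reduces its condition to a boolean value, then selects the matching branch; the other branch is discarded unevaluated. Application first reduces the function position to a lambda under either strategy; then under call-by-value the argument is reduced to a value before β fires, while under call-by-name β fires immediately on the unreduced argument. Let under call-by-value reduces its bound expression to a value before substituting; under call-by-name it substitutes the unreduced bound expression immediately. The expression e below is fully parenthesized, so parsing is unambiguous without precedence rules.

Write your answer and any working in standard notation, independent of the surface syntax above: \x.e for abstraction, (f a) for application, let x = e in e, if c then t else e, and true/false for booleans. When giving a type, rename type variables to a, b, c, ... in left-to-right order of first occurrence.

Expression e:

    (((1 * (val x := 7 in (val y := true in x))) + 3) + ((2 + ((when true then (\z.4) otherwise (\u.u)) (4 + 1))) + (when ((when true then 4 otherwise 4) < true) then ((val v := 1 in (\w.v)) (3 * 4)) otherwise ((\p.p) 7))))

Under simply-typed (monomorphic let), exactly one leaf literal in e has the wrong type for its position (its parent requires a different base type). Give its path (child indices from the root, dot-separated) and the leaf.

Trace:
  unify Int ~ Int
let x : Int
let y : Bool
x : Int
  unify Int ~ Int
  unify Int ~ Int
  unify Int ~ Int
  unify Int ~ Int
  unify Int ~ Int
  unify Bool ~ Bool
\z._ : a -> Int
u : b
\u._ : b -> b
  unify a -> Int ~ b -> b
  unify a ~ b
  unify Int ~ b
  unify Int ~ Int
  unify Int ~ Int
  unify Int -> Int ~ Int -> c
  unify Int ~ Int
  unify Int ~ c
_ _ : Int
  unify Int ~ Int
  unify Int ~ Int
  unify Bool ~ Bool
  unify Int ~ Int
  unify Int ~ Int
  unify Bool ~ Int
  FAIL: mismatch Bool ~ Int

Answer: 1.1.0.1 : true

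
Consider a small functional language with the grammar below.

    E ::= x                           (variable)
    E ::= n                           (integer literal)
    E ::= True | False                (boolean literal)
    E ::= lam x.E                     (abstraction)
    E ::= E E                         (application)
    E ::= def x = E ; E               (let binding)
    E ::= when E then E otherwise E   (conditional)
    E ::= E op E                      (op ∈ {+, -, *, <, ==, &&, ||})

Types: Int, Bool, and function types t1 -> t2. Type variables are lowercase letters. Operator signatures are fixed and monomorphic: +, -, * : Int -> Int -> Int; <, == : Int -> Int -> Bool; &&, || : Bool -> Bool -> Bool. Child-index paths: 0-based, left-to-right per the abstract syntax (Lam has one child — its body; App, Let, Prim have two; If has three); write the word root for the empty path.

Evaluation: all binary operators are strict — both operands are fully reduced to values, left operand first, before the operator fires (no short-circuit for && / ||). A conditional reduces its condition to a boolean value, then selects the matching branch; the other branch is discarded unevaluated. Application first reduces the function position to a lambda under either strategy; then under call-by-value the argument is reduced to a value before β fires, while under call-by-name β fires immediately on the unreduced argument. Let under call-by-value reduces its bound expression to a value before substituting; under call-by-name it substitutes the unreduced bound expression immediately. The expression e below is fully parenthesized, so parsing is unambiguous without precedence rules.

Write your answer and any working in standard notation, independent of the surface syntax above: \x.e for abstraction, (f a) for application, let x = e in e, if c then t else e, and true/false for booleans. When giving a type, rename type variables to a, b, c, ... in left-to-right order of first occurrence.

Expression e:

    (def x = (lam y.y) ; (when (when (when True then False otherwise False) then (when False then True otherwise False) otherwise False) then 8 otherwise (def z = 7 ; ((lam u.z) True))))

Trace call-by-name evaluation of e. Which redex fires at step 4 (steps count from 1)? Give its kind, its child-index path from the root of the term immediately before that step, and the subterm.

Derivation:
step 0: (let x = (\y.y) in (if (if (if true then false else false) then (if false then true else false) else false) then 8 else (let z = 7 in ((\u.z) true))))
step 1: [let@root] (if (if (if true then false else false) then (if false then true else false) else false) then 8 else (let z = 7 in ((\u.z) true)))
step 2: [if@0.0] (if (if false then (if false then true else false) else false) then 8 else (let z = 7 in ((\u.z) true)))
step 3: [if@0] (if false then 8 else (let z = 7 in ((\u.z) true)))
step 4: [if@root] (let z = 7 in ((\u.z) true))

Answer: if at root : (if false then 8 else (let z = 7 in ((\u.z) true)))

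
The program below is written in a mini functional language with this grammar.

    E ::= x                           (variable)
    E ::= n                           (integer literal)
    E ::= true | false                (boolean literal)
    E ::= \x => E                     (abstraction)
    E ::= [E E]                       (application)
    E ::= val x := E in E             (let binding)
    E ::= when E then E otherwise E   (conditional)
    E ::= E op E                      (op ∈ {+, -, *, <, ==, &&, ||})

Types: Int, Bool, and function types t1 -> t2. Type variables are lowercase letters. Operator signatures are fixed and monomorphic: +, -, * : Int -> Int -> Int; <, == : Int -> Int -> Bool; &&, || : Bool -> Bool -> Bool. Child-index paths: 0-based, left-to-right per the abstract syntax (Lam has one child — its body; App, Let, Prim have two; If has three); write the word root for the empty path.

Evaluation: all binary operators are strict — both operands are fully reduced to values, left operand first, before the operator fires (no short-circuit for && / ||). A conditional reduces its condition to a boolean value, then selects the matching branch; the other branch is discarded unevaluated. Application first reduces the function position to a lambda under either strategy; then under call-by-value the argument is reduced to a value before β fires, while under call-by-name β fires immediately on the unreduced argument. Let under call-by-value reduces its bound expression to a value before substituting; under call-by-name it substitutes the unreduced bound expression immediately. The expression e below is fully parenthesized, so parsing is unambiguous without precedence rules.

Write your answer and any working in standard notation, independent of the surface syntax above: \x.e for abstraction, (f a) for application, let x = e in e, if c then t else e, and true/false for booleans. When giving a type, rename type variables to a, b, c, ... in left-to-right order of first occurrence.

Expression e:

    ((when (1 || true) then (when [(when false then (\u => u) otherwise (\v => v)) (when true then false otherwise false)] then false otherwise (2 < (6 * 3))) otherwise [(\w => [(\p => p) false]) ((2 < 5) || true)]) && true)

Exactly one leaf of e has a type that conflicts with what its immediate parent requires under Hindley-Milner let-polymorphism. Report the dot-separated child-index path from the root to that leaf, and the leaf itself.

Answer: 0.0.0 : 1

Trace:
  unify Int ~ Bool
  FAIL: mismatch Int ~ Bool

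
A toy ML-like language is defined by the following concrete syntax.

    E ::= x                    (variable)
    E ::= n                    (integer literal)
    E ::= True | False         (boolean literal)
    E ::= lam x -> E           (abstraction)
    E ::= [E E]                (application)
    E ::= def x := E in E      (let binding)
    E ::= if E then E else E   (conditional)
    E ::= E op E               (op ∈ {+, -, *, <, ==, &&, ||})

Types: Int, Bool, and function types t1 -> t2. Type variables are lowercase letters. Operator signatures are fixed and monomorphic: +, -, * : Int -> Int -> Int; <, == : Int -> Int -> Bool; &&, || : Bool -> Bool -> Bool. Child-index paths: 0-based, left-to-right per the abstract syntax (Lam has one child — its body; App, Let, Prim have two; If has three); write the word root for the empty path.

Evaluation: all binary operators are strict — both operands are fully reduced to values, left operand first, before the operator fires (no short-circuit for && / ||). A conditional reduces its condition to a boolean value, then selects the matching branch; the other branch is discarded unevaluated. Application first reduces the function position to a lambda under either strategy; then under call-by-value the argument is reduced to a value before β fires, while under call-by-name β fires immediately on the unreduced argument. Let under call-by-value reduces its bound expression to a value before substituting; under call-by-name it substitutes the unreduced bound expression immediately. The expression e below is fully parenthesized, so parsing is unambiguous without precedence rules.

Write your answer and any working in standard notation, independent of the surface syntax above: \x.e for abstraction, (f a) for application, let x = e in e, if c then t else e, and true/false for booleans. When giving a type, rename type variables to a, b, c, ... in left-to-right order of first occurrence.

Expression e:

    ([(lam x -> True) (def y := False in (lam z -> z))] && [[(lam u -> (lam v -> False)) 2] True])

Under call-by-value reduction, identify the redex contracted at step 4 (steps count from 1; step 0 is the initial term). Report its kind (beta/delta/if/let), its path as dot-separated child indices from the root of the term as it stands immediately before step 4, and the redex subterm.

Trace:
step 0: (((\x.true) (let y = false in (\z.z))) && (((\u.(\v.false)) 2) true))
step 1: [let@0.1] (((\x.true) (\z.z)) && (((\u.(\v.false)) 2) true))
step 2: [beta@0] (true && (((\u.(\v.false)) 2) true))
step 3: [beta@1.0] (true && ((\v.false) true))
step 4: [beta@1] (true && false)

Answer: beta at 1 : ((\v.false) true)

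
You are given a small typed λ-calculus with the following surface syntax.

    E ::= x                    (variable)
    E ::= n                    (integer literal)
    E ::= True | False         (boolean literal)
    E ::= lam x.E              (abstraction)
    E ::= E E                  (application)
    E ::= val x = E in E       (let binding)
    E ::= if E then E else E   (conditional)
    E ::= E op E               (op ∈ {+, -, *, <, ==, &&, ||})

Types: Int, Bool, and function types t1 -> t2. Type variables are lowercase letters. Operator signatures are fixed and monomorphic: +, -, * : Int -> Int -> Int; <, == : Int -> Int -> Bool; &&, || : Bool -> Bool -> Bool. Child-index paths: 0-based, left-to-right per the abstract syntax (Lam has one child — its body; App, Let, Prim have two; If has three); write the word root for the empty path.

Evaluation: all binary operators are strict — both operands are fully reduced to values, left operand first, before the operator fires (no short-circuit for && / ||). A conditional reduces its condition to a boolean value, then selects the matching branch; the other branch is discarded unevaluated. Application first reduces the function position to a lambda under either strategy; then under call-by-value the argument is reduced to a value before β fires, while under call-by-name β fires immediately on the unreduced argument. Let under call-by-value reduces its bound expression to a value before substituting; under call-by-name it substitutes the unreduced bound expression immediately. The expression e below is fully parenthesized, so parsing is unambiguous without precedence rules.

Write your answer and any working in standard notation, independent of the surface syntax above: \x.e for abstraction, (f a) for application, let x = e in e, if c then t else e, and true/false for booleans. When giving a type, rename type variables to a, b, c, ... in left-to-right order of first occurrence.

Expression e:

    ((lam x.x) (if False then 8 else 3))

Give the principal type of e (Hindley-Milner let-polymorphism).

Trace:
x : a
\x._ : a -> a
  unify Bool ~ Bool
  unify Int ~ Int
  unify a -> a ~ Int -> b
  unify a ~ Int
  unify Int ~ b
_ _ : Int

Answer: Int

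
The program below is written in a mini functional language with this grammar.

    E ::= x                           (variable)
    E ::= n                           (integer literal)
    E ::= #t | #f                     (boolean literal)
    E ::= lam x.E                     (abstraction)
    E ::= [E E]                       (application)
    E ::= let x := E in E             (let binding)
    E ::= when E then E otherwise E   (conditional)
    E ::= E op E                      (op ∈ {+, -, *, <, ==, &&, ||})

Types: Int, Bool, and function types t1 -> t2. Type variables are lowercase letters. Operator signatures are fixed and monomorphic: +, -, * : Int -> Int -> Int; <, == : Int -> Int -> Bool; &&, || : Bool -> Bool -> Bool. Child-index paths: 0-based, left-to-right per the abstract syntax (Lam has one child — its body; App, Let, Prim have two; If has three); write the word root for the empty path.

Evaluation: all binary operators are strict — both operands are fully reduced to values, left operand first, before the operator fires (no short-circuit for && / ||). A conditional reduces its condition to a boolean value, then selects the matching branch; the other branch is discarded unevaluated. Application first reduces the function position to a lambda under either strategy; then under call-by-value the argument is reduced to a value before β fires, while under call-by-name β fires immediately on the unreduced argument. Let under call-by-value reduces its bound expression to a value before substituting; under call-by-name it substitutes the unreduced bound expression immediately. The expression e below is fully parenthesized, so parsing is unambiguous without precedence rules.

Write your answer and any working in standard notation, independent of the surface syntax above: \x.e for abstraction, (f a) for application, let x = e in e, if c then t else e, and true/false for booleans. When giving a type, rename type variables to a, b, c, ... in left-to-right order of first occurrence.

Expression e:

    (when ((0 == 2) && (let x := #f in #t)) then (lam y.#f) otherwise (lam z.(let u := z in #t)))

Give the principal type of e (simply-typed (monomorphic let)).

Answer: a -> Bool

Trace:
  unify Int ~ Int
  unify Int ~ Int
  unify Bool ~ Bool
let x : Bool
  unify Bool ~ Bool
  unify Bool ~ Bool
\y._ : a -> Bool
z : b
let u : b
\z._ : b -> Bool
  unify a -> Bool ~ b -> Bool
  unify a ~ b
  unify Bool ~ Bool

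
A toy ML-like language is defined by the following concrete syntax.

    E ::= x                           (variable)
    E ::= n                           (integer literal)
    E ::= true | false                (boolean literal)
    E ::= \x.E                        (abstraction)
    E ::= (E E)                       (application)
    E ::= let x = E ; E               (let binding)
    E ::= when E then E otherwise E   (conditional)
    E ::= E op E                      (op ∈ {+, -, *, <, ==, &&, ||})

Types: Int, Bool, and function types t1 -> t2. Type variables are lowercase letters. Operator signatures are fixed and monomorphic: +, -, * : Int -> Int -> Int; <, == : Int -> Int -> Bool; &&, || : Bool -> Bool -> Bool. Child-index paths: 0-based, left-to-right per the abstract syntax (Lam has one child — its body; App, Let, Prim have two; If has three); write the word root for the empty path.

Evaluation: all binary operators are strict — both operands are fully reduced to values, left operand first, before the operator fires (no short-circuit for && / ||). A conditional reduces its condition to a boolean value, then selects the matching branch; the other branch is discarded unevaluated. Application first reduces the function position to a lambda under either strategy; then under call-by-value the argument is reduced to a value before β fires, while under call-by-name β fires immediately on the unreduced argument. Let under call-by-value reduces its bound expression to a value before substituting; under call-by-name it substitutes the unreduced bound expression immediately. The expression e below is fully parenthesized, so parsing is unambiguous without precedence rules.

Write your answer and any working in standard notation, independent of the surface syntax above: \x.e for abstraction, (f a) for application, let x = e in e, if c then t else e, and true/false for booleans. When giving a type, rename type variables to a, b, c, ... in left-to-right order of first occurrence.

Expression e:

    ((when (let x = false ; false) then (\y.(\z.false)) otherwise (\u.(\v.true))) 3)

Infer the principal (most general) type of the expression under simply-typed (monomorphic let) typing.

Answer: a -> Bool

Derivation:
let x : Bool
  unify Bool ~ Bool
\z._ : b -> Bool
\y._ : a -> b -> Bool
\v._ : d -> Bool
\u._ : c -> d -> Bool
  unify a -> b -> Bool ~ c -> d -> Bool
  unify a ~ c
  unify b -> Bool ~ d -> Bool
  unify b ~ d
  unify Bool ~ Bool
  unify c -> d -> Bool ~ Int -> e
  unify c ~ Int
  unify d -> Bool ~ e
_ _ : d -> Bool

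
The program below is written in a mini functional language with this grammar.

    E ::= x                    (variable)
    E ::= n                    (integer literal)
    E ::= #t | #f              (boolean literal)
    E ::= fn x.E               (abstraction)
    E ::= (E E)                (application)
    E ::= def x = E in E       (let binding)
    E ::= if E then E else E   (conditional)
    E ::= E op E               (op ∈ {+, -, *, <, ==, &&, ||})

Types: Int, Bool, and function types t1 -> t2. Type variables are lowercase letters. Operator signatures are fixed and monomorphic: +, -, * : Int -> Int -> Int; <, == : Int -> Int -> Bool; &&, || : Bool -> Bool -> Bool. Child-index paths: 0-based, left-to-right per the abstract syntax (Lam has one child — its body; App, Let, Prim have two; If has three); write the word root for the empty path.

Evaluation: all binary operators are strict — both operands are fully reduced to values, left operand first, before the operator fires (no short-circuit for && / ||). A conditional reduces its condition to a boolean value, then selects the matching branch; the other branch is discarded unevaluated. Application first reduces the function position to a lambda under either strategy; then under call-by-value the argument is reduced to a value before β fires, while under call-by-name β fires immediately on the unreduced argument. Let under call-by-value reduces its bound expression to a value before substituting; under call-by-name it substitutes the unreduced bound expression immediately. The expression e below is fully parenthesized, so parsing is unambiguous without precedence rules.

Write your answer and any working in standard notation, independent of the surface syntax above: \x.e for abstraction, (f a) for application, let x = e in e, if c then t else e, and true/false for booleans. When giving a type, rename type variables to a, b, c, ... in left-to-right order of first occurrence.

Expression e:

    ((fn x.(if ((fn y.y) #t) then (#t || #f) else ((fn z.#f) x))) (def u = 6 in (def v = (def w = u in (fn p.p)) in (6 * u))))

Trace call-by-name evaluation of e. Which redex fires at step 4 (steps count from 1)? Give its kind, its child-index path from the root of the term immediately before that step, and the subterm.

Trace:
step 0: ((\x.(if ((\y.y) true) then (true || false) else ((\z.false) x))) (let u = 6 in (let v = (let w = u in (\p.p)) in (6 * u))))
step 1: [beta@root] (if ((\y.y) true) then (true || false) else ((\z.false) (let u = 6 in (let v = (let w = u in (\p.p)) in (6 * u)))))
step 2: [beta@0] (if true then (true || false) else ((\z.false) (let u = 6 in (let v = (let w = u in (\p.p)) in (6 * u)))))
step 3: [if@root] (true || false)
step 4: [delta@root] true

Answer: delta at root : (true || false)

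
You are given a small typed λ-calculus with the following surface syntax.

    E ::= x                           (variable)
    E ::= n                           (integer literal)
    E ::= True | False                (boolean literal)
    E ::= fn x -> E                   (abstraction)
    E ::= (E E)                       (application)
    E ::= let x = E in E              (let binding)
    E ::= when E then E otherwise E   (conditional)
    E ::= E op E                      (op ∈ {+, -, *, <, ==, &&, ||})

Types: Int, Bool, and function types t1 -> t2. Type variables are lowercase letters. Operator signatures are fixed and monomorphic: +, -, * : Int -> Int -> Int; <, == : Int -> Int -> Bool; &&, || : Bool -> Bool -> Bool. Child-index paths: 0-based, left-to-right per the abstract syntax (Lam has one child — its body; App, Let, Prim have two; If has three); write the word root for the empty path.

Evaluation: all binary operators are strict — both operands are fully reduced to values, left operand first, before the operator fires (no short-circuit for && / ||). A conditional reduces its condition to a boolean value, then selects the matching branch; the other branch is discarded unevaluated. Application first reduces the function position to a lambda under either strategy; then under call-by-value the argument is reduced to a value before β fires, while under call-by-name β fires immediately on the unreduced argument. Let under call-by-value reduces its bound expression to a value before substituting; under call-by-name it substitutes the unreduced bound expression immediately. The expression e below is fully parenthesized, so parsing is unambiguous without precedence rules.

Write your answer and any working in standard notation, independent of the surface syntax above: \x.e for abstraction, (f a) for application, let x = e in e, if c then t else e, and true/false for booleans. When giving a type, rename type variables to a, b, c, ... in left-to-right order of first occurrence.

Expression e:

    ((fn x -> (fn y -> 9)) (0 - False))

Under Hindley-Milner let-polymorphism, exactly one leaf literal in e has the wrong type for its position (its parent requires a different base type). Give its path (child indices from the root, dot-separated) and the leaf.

Answer: 1.1 : false

Derivation:
\y._ : b -> Int
\x._ : a -> b -> Int
  unify Int ~ Int
  unify Bool ~ Int
  FAIL: mismatch Bool ~ Int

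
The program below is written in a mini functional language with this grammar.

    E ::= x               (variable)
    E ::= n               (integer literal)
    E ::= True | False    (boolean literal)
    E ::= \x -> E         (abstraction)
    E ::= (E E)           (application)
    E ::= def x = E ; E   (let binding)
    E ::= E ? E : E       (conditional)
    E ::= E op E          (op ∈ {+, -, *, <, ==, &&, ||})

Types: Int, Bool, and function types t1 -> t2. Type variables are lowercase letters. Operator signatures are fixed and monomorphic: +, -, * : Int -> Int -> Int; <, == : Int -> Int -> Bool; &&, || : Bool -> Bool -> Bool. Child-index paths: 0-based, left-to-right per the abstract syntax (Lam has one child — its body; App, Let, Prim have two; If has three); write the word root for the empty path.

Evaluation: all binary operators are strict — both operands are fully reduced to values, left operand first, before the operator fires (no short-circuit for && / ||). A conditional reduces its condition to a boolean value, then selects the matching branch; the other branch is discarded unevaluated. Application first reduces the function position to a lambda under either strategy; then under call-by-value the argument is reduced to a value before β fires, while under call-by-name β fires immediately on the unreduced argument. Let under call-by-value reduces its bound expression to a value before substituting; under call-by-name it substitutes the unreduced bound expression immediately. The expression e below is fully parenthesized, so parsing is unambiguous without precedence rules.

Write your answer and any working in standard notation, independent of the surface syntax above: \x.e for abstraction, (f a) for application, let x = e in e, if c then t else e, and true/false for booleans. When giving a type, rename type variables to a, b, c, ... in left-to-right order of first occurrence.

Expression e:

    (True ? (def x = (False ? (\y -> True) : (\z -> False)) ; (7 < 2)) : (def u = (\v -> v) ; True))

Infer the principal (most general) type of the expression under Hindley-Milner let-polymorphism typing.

Working:
  unify Bool ~ Bool
  unify Bool ~ Bool
\y._ : a -> Bool
\z._ : b -> Bool
  unify a -> Bool ~ b -> Bool
  unify a ~ b
  unify Bool ~ Bool
let x : forall. b -> Bool
  unify Int ~ Int
  unify Int ~ Int
v : c
\v._ : c -> c
let u : forall. c -> c
  unify Bool ~ Bool

Answer: Bool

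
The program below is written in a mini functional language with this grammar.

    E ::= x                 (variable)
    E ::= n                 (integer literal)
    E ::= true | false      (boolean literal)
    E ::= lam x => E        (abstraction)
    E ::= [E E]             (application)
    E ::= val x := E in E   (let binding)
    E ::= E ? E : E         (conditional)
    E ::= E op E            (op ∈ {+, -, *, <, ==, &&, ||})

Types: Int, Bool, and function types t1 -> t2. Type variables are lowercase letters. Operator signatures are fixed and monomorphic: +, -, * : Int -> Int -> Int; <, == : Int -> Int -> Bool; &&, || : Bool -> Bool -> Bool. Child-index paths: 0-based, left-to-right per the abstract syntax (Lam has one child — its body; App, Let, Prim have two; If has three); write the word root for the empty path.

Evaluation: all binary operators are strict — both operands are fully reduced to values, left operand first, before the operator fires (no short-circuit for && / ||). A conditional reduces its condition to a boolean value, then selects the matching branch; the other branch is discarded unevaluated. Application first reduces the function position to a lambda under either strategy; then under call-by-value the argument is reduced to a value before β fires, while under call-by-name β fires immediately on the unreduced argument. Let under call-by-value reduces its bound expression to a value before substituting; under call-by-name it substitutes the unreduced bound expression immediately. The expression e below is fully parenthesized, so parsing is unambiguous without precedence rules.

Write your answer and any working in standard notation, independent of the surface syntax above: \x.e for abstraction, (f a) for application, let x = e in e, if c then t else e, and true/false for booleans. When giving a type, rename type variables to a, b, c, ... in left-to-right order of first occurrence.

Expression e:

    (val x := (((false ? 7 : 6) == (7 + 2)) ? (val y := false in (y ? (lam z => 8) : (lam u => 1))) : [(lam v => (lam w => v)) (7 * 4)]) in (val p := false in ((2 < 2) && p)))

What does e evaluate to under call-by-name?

Answer: false

Working:
step 0: (let x = (if ((if false then 7 else 6) == (7 + 2)) then (let y = false in (if y then (\z.8) else (\u.1))) else ((\v.(\w.v)) (7 * 4))) in (let p = false in ((2 < 2) && p)))
step 1: [let@root] (let p = false in ((2 < 2) && p))
step 2: [let@root] ((2 < 2) && false)
step 3: [delta@0] (false && false)
step 4: [delta@root] false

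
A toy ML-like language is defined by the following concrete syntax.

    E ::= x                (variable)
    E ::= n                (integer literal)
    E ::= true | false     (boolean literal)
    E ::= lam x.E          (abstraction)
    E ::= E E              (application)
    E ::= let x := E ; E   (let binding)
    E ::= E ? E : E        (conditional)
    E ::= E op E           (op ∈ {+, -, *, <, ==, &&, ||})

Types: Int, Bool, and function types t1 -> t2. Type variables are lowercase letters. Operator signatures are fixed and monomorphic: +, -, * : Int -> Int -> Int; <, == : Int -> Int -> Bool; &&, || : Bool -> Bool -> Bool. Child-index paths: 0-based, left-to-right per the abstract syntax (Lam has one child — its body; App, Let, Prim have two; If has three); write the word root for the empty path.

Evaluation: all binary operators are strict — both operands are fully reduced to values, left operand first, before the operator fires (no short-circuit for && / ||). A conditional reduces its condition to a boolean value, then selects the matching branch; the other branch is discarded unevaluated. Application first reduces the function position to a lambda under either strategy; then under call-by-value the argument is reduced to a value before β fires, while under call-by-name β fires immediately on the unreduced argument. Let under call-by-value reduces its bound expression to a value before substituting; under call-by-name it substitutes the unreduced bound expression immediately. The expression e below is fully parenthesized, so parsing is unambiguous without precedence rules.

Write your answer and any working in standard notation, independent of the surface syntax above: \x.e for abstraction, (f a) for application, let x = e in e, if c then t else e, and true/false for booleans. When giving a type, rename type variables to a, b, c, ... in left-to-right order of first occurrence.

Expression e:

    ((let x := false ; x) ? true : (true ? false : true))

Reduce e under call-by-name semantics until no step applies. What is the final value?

Answer: false

Derivation:
step 0: (if (let x = false in x) then true else (if true then false else true))
step 1: [let@0] (if false then true else (if true then false else true))
step 2: [if@root] (if true then false else true)
step 3: [if@root] false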